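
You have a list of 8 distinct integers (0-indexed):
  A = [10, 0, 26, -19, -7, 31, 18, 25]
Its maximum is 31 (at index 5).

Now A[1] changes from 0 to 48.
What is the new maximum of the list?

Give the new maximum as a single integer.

Old max = 31 (at index 5)
Change: A[1] 0 -> 48
Changed element was NOT the old max.
  New max = max(old_max, new_val) = max(31, 48) = 48

Answer: 48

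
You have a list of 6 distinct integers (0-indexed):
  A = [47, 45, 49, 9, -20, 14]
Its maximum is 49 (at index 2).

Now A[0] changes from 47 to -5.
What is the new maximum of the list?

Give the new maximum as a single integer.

Old max = 49 (at index 2)
Change: A[0] 47 -> -5
Changed element was NOT the old max.
  New max = max(old_max, new_val) = max(49, -5) = 49

Answer: 49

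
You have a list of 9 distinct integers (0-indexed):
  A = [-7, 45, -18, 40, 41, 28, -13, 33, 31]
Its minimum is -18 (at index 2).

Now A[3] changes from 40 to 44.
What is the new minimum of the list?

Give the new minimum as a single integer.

Answer: -18

Derivation:
Old min = -18 (at index 2)
Change: A[3] 40 -> 44
Changed element was NOT the old min.
  New min = min(old_min, new_val) = min(-18, 44) = -18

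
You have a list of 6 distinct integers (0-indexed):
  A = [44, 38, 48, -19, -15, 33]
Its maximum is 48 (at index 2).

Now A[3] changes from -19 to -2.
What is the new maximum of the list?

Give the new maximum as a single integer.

Answer: 48

Derivation:
Old max = 48 (at index 2)
Change: A[3] -19 -> -2
Changed element was NOT the old max.
  New max = max(old_max, new_val) = max(48, -2) = 48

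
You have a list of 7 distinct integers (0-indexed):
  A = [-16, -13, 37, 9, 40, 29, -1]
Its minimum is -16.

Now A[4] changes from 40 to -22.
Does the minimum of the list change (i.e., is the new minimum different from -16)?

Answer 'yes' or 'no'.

Old min = -16
Change: A[4] 40 -> -22
Changed element was NOT the min; min changes only if -22 < -16.
New min = -22; changed? yes

Answer: yes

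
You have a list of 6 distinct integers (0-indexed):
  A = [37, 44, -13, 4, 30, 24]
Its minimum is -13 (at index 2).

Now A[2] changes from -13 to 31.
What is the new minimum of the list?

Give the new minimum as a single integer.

Old min = -13 (at index 2)
Change: A[2] -13 -> 31
Changed element WAS the min. Need to check: is 31 still <= all others?
  Min of remaining elements: 4
  New min = min(31, 4) = 4

Answer: 4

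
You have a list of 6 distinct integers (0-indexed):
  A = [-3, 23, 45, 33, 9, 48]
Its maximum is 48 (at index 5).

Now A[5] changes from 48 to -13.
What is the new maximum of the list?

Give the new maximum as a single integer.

Answer: 45

Derivation:
Old max = 48 (at index 5)
Change: A[5] 48 -> -13
Changed element WAS the max -> may need rescan.
  Max of remaining elements: 45
  New max = max(-13, 45) = 45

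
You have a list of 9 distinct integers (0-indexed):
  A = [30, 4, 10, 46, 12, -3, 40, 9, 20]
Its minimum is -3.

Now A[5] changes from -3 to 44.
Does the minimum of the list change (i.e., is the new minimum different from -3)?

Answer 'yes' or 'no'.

Answer: yes

Derivation:
Old min = -3
Change: A[5] -3 -> 44
Changed element was the min; new min must be rechecked.
New min = 4; changed? yes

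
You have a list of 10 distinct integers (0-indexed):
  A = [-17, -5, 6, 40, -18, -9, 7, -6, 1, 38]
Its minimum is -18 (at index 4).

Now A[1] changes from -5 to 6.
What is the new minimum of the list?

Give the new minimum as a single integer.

Old min = -18 (at index 4)
Change: A[1] -5 -> 6
Changed element was NOT the old min.
  New min = min(old_min, new_val) = min(-18, 6) = -18

Answer: -18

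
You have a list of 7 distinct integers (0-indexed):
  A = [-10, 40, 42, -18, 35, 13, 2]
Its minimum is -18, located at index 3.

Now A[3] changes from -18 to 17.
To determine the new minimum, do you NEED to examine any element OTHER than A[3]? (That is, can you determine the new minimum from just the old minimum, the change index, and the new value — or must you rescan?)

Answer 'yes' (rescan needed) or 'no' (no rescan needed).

Old min = -18 at index 3
Change at index 3: -18 -> 17
Index 3 WAS the min and new value 17 > old min -18. Must rescan other elements to find the new min.
Needs rescan: yes

Answer: yes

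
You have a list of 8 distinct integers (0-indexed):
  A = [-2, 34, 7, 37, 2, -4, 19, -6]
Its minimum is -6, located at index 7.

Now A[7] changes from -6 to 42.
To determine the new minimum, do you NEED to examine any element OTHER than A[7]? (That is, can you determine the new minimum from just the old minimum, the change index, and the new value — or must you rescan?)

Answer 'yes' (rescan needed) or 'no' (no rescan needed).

Answer: yes

Derivation:
Old min = -6 at index 7
Change at index 7: -6 -> 42
Index 7 WAS the min and new value 42 > old min -6. Must rescan other elements to find the new min.
Needs rescan: yes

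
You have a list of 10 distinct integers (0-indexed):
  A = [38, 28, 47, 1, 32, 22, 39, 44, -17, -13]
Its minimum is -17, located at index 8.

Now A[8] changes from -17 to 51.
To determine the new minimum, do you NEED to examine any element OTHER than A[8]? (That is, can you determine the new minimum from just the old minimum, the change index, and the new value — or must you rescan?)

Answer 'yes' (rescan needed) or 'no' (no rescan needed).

Old min = -17 at index 8
Change at index 8: -17 -> 51
Index 8 WAS the min and new value 51 > old min -17. Must rescan other elements to find the new min.
Needs rescan: yes

Answer: yes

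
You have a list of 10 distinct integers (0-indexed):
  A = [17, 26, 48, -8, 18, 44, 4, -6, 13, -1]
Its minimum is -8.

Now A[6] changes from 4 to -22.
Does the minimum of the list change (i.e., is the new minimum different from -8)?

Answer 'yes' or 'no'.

Answer: yes

Derivation:
Old min = -8
Change: A[6] 4 -> -22
Changed element was NOT the min; min changes only if -22 < -8.
New min = -22; changed? yes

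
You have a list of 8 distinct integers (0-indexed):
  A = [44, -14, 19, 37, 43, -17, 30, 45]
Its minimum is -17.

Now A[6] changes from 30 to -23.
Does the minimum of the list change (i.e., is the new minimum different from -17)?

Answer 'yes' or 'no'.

Old min = -17
Change: A[6] 30 -> -23
Changed element was NOT the min; min changes only if -23 < -17.
New min = -23; changed? yes

Answer: yes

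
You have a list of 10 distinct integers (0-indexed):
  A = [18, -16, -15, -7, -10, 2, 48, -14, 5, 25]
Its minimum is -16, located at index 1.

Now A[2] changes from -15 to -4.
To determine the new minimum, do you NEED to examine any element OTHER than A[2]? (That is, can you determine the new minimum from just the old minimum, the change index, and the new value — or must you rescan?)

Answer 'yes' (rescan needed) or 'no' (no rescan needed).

Old min = -16 at index 1
Change at index 2: -15 -> -4
Index 2 was NOT the min. New min = min(-16, -4). No rescan of other elements needed.
Needs rescan: no

Answer: no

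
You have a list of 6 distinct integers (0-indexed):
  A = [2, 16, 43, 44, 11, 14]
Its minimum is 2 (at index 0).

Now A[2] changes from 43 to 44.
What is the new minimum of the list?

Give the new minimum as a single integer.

Old min = 2 (at index 0)
Change: A[2] 43 -> 44
Changed element was NOT the old min.
  New min = min(old_min, new_val) = min(2, 44) = 2

Answer: 2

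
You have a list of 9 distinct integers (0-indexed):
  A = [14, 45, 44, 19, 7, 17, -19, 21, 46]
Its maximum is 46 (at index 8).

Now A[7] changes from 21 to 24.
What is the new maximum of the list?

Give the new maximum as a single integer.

Answer: 46

Derivation:
Old max = 46 (at index 8)
Change: A[7] 21 -> 24
Changed element was NOT the old max.
  New max = max(old_max, new_val) = max(46, 24) = 46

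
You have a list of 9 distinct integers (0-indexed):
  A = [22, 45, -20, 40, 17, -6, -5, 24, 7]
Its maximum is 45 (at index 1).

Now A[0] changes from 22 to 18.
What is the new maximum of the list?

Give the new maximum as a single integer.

Answer: 45

Derivation:
Old max = 45 (at index 1)
Change: A[0] 22 -> 18
Changed element was NOT the old max.
  New max = max(old_max, new_val) = max(45, 18) = 45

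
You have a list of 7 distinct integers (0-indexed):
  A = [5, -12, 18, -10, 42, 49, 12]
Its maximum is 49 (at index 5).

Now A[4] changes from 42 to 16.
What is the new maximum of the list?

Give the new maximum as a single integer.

Answer: 49

Derivation:
Old max = 49 (at index 5)
Change: A[4] 42 -> 16
Changed element was NOT the old max.
  New max = max(old_max, new_val) = max(49, 16) = 49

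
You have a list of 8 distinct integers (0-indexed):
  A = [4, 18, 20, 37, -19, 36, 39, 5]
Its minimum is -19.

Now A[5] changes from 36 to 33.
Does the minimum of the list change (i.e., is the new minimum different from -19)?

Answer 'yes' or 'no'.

Old min = -19
Change: A[5] 36 -> 33
Changed element was NOT the min; min changes only if 33 < -19.
New min = -19; changed? no

Answer: no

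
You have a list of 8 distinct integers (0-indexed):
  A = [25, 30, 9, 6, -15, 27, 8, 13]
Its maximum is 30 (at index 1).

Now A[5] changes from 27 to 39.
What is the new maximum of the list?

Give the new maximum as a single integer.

Answer: 39

Derivation:
Old max = 30 (at index 1)
Change: A[5] 27 -> 39
Changed element was NOT the old max.
  New max = max(old_max, new_val) = max(30, 39) = 39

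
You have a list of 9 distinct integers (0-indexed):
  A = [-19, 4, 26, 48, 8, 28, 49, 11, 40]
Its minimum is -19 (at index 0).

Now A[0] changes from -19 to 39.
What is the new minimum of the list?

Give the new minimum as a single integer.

Old min = -19 (at index 0)
Change: A[0] -19 -> 39
Changed element WAS the min. Need to check: is 39 still <= all others?
  Min of remaining elements: 4
  New min = min(39, 4) = 4

Answer: 4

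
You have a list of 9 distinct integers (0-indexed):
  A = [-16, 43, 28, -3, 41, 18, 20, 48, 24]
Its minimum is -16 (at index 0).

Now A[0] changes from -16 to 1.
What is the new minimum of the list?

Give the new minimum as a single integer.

Old min = -16 (at index 0)
Change: A[0] -16 -> 1
Changed element WAS the min. Need to check: is 1 still <= all others?
  Min of remaining elements: -3
  New min = min(1, -3) = -3

Answer: -3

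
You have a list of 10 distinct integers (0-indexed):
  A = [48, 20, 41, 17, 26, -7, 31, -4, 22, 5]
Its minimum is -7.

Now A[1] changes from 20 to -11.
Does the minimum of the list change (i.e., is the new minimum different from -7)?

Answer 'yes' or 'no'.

Answer: yes

Derivation:
Old min = -7
Change: A[1] 20 -> -11
Changed element was NOT the min; min changes only if -11 < -7.
New min = -11; changed? yes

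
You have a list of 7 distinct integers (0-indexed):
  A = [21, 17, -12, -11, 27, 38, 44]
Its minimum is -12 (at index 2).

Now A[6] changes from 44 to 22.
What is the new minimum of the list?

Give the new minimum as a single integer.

Answer: -12

Derivation:
Old min = -12 (at index 2)
Change: A[6] 44 -> 22
Changed element was NOT the old min.
  New min = min(old_min, new_val) = min(-12, 22) = -12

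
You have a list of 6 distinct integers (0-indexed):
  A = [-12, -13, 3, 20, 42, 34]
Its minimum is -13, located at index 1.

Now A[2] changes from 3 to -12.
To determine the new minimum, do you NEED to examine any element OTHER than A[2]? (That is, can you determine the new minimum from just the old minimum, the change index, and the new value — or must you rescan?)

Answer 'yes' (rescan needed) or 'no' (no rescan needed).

Old min = -13 at index 1
Change at index 2: 3 -> -12
Index 2 was NOT the min. New min = min(-13, -12). No rescan of other elements needed.
Needs rescan: no

Answer: no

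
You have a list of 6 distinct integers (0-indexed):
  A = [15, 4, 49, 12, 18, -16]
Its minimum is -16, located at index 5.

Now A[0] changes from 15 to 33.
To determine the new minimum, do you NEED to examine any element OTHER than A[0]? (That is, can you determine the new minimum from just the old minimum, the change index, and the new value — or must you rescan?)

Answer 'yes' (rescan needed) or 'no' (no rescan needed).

Old min = -16 at index 5
Change at index 0: 15 -> 33
Index 0 was NOT the min. New min = min(-16, 33). No rescan of other elements needed.
Needs rescan: no

Answer: no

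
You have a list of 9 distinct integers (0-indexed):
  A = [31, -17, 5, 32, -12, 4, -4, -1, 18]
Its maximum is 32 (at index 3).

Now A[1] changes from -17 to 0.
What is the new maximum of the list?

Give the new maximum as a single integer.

Answer: 32

Derivation:
Old max = 32 (at index 3)
Change: A[1] -17 -> 0
Changed element was NOT the old max.
  New max = max(old_max, new_val) = max(32, 0) = 32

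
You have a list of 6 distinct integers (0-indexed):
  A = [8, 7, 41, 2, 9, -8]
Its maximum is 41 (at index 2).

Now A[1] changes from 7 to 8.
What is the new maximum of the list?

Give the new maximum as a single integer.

Old max = 41 (at index 2)
Change: A[1] 7 -> 8
Changed element was NOT the old max.
  New max = max(old_max, new_val) = max(41, 8) = 41

Answer: 41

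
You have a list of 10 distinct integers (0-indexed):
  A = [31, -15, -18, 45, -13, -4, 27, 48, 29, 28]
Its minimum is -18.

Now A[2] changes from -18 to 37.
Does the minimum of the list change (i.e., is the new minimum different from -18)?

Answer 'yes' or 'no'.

Old min = -18
Change: A[2] -18 -> 37
Changed element was the min; new min must be rechecked.
New min = -15; changed? yes

Answer: yes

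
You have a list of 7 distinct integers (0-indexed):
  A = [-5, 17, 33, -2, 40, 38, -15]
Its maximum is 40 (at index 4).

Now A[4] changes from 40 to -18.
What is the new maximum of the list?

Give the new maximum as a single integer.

Old max = 40 (at index 4)
Change: A[4] 40 -> -18
Changed element WAS the max -> may need rescan.
  Max of remaining elements: 38
  New max = max(-18, 38) = 38

Answer: 38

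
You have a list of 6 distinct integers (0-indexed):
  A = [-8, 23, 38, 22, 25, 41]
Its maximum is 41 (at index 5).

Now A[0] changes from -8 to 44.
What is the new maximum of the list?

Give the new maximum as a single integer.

Answer: 44

Derivation:
Old max = 41 (at index 5)
Change: A[0] -8 -> 44
Changed element was NOT the old max.
  New max = max(old_max, new_val) = max(41, 44) = 44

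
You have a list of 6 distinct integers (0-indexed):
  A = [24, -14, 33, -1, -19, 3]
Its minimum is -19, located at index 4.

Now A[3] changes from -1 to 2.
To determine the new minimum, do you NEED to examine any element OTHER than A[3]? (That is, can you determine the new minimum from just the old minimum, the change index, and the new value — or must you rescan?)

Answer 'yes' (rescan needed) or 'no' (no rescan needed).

Answer: no

Derivation:
Old min = -19 at index 4
Change at index 3: -1 -> 2
Index 3 was NOT the min. New min = min(-19, 2). No rescan of other elements needed.
Needs rescan: no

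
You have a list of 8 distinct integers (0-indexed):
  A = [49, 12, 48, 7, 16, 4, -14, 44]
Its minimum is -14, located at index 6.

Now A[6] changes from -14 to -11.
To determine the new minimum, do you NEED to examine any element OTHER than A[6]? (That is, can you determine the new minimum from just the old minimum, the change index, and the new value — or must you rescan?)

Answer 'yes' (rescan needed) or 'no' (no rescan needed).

Answer: yes

Derivation:
Old min = -14 at index 6
Change at index 6: -14 -> -11
Index 6 WAS the min and new value -11 > old min -14. Must rescan other elements to find the new min.
Needs rescan: yes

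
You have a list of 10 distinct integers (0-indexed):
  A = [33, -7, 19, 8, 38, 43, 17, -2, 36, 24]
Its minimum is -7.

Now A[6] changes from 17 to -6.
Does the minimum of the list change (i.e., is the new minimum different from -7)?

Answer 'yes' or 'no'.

Old min = -7
Change: A[6] 17 -> -6
Changed element was NOT the min; min changes only if -6 < -7.
New min = -7; changed? no

Answer: no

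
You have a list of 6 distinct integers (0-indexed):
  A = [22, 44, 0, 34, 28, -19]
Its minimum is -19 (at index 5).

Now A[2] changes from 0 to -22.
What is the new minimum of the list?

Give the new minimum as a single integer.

Old min = -19 (at index 5)
Change: A[2] 0 -> -22
Changed element was NOT the old min.
  New min = min(old_min, new_val) = min(-19, -22) = -22

Answer: -22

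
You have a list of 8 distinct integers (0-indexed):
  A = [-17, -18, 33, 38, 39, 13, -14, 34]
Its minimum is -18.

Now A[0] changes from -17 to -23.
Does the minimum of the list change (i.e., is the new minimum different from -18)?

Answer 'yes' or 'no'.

Old min = -18
Change: A[0] -17 -> -23
Changed element was NOT the min; min changes only if -23 < -18.
New min = -23; changed? yes

Answer: yes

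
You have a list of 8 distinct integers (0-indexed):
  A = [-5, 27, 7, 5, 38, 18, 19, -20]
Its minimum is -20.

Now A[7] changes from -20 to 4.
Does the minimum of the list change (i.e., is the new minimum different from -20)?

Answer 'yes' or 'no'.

Answer: yes

Derivation:
Old min = -20
Change: A[7] -20 -> 4
Changed element was the min; new min must be rechecked.
New min = -5; changed? yes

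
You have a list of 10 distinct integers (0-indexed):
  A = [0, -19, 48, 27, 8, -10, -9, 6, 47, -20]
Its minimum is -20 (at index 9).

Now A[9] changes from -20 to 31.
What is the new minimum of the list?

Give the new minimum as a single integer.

Old min = -20 (at index 9)
Change: A[9] -20 -> 31
Changed element WAS the min. Need to check: is 31 still <= all others?
  Min of remaining elements: -19
  New min = min(31, -19) = -19

Answer: -19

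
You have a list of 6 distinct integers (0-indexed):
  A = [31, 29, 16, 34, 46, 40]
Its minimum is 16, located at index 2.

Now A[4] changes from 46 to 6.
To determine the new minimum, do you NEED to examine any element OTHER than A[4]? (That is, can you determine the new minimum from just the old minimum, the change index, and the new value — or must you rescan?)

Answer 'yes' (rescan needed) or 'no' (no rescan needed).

Answer: no

Derivation:
Old min = 16 at index 2
Change at index 4: 46 -> 6
Index 4 was NOT the min. New min = min(16, 6). No rescan of other elements needed.
Needs rescan: no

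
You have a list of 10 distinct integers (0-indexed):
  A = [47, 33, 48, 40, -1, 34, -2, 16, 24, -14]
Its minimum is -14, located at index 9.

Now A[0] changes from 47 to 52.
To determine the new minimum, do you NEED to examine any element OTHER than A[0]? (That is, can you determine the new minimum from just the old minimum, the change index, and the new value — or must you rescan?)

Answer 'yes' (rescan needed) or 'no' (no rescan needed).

Old min = -14 at index 9
Change at index 0: 47 -> 52
Index 0 was NOT the min. New min = min(-14, 52). No rescan of other elements needed.
Needs rescan: no

Answer: no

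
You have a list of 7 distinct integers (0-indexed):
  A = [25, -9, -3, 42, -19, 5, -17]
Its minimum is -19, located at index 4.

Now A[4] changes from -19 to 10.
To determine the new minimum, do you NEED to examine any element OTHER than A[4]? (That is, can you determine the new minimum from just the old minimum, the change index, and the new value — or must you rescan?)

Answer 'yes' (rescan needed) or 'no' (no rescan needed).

Answer: yes

Derivation:
Old min = -19 at index 4
Change at index 4: -19 -> 10
Index 4 WAS the min and new value 10 > old min -19. Must rescan other elements to find the new min.
Needs rescan: yes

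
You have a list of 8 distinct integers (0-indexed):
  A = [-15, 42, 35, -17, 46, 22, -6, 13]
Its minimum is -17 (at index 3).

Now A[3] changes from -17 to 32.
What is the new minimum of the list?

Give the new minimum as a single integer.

Answer: -15

Derivation:
Old min = -17 (at index 3)
Change: A[3] -17 -> 32
Changed element WAS the min. Need to check: is 32 still <= all others?
  Min of remaining elements: -15
  New min = min(32, -15) = -15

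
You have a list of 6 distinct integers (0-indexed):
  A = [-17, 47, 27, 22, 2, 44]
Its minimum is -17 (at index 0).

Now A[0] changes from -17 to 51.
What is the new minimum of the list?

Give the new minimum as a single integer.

Old min = -17 (at index 0)
Change: A[0] -17 -> 51
Changed element WAS the min. Need to check: is 51 still <= all others?
  Min of remaining elements: 2
  New min = min(51, 2) = 2

Answer: 2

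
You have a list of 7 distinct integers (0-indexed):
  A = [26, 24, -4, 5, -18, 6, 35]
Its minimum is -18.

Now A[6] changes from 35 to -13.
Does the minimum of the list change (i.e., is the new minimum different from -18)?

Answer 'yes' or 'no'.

Answer: no

Derivation:
Old min = -18
Change: A[6] 35 -> -13
Changed element was NOT the min; min changes only if -13 < -18.
New min = -18; changed? no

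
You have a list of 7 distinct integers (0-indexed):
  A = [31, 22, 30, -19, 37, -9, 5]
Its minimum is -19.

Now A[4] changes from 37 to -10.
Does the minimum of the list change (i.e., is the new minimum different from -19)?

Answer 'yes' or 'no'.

Old min = -19
Change: A[4] 37 -> -10
Changed element was NOT the min; min changes only if -10 < -19.
New min = -19; changed? no

Answer: no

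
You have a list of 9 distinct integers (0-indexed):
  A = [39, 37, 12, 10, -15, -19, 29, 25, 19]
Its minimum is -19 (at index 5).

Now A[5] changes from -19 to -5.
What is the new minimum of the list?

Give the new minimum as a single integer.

Old min = -19 (at index 5)
Change: A[5] -19 -> -5
Changed element WAS the min. Need to check: is -5 still <= all others?
  Min of remaining elements: -15
  New min = min(-5, -15) = -15

Answer: -15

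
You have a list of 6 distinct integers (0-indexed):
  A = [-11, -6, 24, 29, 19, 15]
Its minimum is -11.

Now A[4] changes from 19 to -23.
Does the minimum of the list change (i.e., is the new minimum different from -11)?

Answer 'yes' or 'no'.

Answer: yes

Derivation:
Old min = -11
Change: A[4] 19 -> -23
Changed element was NOT the min; min changes only if -23 < -11.
New min = -23; changed? yes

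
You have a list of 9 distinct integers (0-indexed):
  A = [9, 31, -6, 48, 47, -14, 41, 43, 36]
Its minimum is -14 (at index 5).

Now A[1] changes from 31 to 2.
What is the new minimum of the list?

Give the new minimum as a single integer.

Old min = -14 (at index 5)
Change: A[1] 31 -> 2
Changed element was NOT the old min.
  New min = min(old_min, new_val) = min(-14, 2) = -14

Answer: -14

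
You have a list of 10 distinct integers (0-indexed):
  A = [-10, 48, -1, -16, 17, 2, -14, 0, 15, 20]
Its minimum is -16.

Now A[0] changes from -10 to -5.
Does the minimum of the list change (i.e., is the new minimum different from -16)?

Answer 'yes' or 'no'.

Answer: no

Derivation:
Old min = -16
Change: A[0] -10 -> -5
Changed element was NOT the min; min changes only if -5 < -16.
New min = -16; changed? no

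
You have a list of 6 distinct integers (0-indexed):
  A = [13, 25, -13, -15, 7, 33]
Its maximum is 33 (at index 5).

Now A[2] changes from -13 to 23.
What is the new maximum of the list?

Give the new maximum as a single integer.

Answer: 33

Derivation:
Old max = 33 (at index 5)
Change: A[2] -13 -> 23
Changed element was NOT the old max.
  New max = max(old_max, new_val) = max(33, 23) = 33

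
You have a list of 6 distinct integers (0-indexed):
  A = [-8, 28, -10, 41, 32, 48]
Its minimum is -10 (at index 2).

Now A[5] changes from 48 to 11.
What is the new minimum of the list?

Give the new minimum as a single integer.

Answer: -10

Derivation:
Old min = -10 (at index 2)
Change: A[5] 48 -> 11
Changed element was NOT the old min.
  New min = min(old_min, new_val) = min(-10, 11) = -10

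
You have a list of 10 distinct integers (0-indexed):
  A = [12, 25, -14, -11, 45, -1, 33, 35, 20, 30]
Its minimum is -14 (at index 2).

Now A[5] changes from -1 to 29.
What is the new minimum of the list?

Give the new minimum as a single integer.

Answer: -14

Derivation:
Old min = -14 (at index 2)
Change: A[5] -1 -> 29
Changed element was NOT the old min.
  New min = min(old_min, new_val) = min(-14, 29) = -14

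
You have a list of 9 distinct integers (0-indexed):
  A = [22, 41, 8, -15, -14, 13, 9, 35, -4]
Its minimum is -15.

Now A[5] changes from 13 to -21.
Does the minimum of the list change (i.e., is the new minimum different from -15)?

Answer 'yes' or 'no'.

Answer: yes

Derivation:
Old min = -15
Change: A[5] 13 -> -21
Changed element was NOT the min; min changes only if -21 < -15.
New min = -21; changed? yes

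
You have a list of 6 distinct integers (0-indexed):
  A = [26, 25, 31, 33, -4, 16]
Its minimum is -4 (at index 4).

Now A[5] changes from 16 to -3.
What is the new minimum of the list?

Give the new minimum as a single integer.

Old min = -4 (at index 4)
Change: A[5] 16 -> -3
Changed element was NOT the old min.
  New min = min(old_min, new_val) = min(-4, -3) = -4

Answer: -4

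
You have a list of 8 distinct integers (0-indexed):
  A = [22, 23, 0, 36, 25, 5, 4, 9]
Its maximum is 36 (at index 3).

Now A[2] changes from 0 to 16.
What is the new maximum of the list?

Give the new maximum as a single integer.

Old max = 36 (at index 3)
Change: A[2] 0 -> 16
Changed element was NOT the old max.
  New max = max(old_max, new_val) = max(36, 16) = 36

Answer: 36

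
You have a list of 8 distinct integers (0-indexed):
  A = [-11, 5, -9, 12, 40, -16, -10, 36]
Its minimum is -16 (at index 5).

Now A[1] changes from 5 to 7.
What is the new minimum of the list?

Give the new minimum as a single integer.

Answer: -16

Derivation:
Old min = -16 (at index 5)
Change: A[1] 5 -> 7
Changed element was NOT the old min.
  New min = min(old_min, new_val) = min(-16, 7) = -16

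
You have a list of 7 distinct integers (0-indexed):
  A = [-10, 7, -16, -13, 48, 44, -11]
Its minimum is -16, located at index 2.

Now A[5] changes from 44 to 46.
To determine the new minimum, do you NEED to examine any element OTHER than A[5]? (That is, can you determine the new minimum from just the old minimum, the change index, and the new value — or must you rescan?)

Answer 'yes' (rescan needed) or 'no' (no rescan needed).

Old min = -16 at index 2
Change at index 5: 44 -> 46
Index 5 was NOT the min. New min = min(-16, 46). No rescan of other elements needed.
Needs rescan: no

Answer: no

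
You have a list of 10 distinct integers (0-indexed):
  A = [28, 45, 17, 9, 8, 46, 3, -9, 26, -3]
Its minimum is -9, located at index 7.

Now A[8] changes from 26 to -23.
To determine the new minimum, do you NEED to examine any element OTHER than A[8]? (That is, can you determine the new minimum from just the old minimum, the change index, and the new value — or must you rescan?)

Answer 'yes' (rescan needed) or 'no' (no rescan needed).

Answer: no

Derivation:
Old min = -9 at index 7
Change at index 8: 26 -> -23
Index 8 was NOT the min. New min = min(-9, -23). No rescan of other elements needed.
Needs rescan: no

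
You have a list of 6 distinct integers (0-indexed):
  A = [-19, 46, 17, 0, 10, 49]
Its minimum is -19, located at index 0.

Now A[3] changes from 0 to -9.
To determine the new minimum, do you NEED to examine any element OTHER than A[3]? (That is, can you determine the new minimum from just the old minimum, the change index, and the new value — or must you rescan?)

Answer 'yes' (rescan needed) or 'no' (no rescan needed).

Old min = -19 at index 0
Change at index 3: 0 -> -9
Index 3 was NOT the min. New min = min(-19, -9). No rescan of other elements needed.
Needs rescan: no

Answer: no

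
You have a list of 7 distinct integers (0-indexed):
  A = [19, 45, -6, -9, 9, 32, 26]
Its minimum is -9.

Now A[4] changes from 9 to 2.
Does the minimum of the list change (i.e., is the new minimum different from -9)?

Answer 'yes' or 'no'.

Old min = -9
Change: A[4] 9 -> 2
Changed element was NOT the min; min changes only if 2 < -9.
New min = -9; changed? no

Answer: no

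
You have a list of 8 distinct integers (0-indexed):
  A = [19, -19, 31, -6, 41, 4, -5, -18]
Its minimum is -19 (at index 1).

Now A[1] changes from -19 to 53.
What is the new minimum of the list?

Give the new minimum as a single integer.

Old min = -19 (at index 1)
Change: A[1] -19 -> 53
Changed element WAS the min. Need to check: is 53 still <= all others?
  Min of remaining elements: -18
  New min = min(53, -18) = -18

Answer: -18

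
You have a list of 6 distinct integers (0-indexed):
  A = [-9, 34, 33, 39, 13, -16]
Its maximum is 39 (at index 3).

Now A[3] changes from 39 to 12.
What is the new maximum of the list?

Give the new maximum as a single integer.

Answer: 34

Derivation:
Old max = 39 (at index 3)
Change: A[3] 39 -> 12
Changed element WAS the max -> may need rescan.
  Max of remaining elements: 34
  New max = max(12, 34) = 34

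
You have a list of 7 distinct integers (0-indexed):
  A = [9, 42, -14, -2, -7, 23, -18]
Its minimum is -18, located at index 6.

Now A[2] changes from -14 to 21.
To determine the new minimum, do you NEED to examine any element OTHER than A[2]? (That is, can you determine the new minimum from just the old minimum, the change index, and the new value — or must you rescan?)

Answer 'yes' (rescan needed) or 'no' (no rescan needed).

Old min = -18 at index 6
Change at index 2: -14 -> 21
Index 2 was NOT the min. New min = min(-18, 21). No rescan of other elements needed.
Needs rescan: no

Answer: no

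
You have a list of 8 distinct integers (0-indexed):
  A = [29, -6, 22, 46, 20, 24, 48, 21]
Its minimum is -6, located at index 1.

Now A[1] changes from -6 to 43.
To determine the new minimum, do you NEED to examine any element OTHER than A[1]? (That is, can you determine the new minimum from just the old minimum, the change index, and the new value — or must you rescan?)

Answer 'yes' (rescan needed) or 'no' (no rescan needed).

Old min = -6 at index 1
Change at index 1: -6 -> 43
Index 1 WAS the min and new value 43 > old min -6. Must rescan other elements to find the new min.
Needs rescan: yes

Answer: yes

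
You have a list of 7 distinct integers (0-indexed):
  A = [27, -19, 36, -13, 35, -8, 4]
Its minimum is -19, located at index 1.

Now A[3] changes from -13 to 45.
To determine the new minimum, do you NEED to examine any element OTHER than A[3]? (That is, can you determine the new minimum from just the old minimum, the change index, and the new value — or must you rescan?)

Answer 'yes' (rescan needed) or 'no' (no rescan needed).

Old min = -19 at index 1
Change at index 3: -13 -> 45
Index 3 was NOT the min. New min = min(-19, 45). No rescan of other elements needed.
Needs rescan: no

Answer: no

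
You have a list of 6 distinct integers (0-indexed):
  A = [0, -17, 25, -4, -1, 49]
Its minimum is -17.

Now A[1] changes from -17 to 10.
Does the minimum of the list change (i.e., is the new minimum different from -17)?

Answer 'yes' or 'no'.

Answer: yes

Derivation:
Old min = -17
Change: A[1] -17 -> 10
Changed element was the min; new min must be rechecked.
New min = -4; changed? yes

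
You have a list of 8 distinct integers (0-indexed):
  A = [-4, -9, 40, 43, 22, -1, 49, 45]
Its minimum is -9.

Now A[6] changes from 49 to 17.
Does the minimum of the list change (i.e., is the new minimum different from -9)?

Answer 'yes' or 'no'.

Answer: no

Derivation:
Old min = -9
Change: A[6] 49 -> 17
Changed element was NOT the min; min changes only if 17 < -9.
New min = -9; changed? no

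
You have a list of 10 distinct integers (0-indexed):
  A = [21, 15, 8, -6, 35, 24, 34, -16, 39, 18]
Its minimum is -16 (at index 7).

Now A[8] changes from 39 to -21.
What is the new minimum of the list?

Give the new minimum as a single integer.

Answer: -21

Derivation:
Old min = -16 (at index 7)
Change: A[8] 39 -> -21
Changed element was NOT the old min.
  New min = min(old_min, new_val) = min(-16, -21) = -21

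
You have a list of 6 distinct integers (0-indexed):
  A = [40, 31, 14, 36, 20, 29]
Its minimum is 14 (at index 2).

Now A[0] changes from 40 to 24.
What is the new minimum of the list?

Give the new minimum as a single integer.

Old min = 14 (at index 2)
Change: A[0] 40 -> 24
Changed element was NOT the old min.
  New min = min(old_min, new_val) = min(14, 24) = 14

Answer: 14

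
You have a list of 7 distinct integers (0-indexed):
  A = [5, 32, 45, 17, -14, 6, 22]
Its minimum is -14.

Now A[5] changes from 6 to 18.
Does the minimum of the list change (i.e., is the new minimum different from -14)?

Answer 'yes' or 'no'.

Answer: no

Derivation:
Old min = -14
Change: A[5] 6 -> 18
Changed element was NOT the min; min changes only if 18 < -14.
New min = -14; changed? no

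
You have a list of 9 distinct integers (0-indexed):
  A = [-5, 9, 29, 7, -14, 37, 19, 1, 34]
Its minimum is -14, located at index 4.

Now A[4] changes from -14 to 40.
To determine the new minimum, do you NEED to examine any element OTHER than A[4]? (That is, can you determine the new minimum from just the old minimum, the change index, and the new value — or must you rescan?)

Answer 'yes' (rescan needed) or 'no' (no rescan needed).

Answer: yes

Derivation:
Old min = -14 at index 4
Change at index 4: -14 -> 40
Index 4 WAS the min and new value 40 > old min -14. Must rescan other elements to find the new min.
Needs rescan: yes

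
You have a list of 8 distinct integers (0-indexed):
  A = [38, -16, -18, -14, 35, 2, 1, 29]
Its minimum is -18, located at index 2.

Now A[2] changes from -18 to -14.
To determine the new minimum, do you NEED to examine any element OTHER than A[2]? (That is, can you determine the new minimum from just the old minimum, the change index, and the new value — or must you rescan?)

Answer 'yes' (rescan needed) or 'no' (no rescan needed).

Answer: yes

Derivation:
Old min = -18 at index 2
Change at index 2: -18 -> -14
Index 2 WAS the min and new value -14 > old min -18. Must rescan other elements to find the new min.
Needs rescan: yes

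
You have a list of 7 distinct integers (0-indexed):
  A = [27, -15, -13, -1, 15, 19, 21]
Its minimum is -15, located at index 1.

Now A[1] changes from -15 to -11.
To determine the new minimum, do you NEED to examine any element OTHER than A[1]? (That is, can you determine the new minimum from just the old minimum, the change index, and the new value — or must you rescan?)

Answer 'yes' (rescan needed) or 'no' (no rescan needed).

Answer: yes

Derivation:
Old min = -15 at index 1
Change at index 1: -15 -> -11
Index 1 WAS the min and new value -11 > old min -15. Must rescan other elements to find the new min.
Needs rescan: yes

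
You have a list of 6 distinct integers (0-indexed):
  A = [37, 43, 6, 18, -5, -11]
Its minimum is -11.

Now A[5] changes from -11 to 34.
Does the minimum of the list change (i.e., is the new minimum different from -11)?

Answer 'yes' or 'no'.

Answer: yes

Derivation:
Old min = -11
Change: A[5] -11 -> 34
Changed element was the min; new min must be rechecked.
New min = -5; changed? yes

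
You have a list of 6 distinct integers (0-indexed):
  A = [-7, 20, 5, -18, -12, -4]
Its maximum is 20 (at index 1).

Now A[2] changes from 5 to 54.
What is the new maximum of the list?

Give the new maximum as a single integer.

Answer: 54

Derivation:
Old max = 20 (at index 1)
Change: A[2] 5 -> 54
Changed element was NOT the old max.
  New max = max(old_max, new_val) = max(20, 54) = 54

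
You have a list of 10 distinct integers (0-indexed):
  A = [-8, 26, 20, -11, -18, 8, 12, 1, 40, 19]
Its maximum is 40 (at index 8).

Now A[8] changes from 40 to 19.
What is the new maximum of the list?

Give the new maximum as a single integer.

Old max = 40 (at index 8)
Change: A[8] 40 -> 19
Changed element WAS the max -> may need rescan.
  Max of remaining elements: 26
  New max = max(19, 26) = 26

Answer: 26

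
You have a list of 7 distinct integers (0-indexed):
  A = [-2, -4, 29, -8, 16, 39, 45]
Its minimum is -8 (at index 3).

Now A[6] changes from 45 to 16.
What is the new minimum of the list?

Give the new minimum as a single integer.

Answer: -8

Derivation:
Old min = -8 (at index 3)
Change: A[6] 45 -> 16
Changed element was NOT the old min.
  New min = min(old_min, new_val) = min(-8, 16) = -8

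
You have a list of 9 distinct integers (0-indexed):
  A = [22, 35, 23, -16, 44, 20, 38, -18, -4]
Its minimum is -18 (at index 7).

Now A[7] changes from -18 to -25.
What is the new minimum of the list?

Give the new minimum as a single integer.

Answer: -25

Derivation:
Old min = -18 (at index 7)
Change: A[7] -18 -> -25
Changed element WAS the min. Need to check: is -25 still <= all others?
  Min of remaining elements: -16
  New min = min(-25, -16) = -25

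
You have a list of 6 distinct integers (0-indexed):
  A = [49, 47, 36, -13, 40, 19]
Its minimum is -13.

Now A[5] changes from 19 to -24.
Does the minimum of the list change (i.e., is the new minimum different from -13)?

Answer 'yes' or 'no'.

Old min = -13
Change: A[5] 19 -> -24
Changed element was NOT the min; min changes only if -24 < -13.
New min = -24; changed? yes

Answer: yes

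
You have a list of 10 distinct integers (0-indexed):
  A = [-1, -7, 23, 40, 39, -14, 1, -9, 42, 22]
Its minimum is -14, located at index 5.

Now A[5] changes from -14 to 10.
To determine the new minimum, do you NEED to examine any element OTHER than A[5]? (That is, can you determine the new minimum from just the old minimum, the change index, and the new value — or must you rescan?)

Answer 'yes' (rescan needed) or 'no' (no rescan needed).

Old min = -14 at index 5
Change at index 5: -14 -> 10
Index 5 WAS the min and new value 10 > old min -14. Must rescan other elements to find the new min.
Needs rescan: yes

Answer: yes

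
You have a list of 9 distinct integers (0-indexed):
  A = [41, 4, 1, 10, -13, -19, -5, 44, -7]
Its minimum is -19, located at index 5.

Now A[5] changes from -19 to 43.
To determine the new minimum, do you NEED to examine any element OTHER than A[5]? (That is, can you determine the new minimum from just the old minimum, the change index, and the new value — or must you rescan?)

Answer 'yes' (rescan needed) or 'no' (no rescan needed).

Answer: yes

Derivation:
Old min = -19 at index 5
Change at index 5: -19 -> 43
Index 5 WAS the min and new value 43 > old min -19. Must rescan other elements to find the new min.
Needs rescan: yes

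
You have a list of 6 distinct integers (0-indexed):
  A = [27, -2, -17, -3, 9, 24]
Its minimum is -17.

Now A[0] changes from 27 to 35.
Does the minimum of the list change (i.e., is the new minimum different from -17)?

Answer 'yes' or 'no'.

Old min = -17
Change: A[0] 27 -> 35
Changed element was NOT the min; min changes only if 35 < -17.
New min = -17; changed? no

Answer: no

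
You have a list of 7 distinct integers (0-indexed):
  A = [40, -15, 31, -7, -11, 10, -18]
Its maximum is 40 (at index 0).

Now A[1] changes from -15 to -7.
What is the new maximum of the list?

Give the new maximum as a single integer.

Answer: 40

Derivation:
Old max = 40 (at index 0)
Change: A[1] -15 -> -7
Changed element was NOT the old max.
  New max = max(old_max, new_val) = max(40, -7) = 40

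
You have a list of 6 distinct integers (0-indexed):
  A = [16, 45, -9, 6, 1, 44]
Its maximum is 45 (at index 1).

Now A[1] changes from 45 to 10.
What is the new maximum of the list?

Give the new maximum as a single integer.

Answer: 44

Derivation:
Old max = 45 (at index 1)
Change: A[1] 45 -> 10
Changed element WAS the max -> may need rescan.
  Max of remaining elements: 44
  New max = max(10, 44) = 44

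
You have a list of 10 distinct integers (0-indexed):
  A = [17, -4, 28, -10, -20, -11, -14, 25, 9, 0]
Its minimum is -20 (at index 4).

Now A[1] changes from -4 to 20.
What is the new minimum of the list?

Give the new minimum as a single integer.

Old min = -20 (at index 4)
Change: A[1] -4 -> 20
Changed element was NOT the old min.
  New min = min(old_min, new_val) = min(-20, 20) = -20

Answer: -20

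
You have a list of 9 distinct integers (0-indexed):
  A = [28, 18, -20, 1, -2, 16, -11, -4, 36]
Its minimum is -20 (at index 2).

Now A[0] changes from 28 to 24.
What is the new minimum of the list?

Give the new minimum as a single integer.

Answer: -20

Derivation:
Old min = -20 (at index 2)
Change: A[0] 28 -> 24
Changed element was NOT the old min.
  New min = min(old_min, new_val) = min(-20, 24) = -20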